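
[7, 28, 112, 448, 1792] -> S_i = 7*4^i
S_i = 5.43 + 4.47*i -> [5.43, 9.9, 14.37, 18.84, 23.31]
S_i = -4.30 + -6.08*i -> [-4.3, -10.38, -16.46, -22.54, -28.62]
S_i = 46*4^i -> [46, 184, 736, 2944, 11776]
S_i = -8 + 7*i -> [-8, -1, 6, 13, 20]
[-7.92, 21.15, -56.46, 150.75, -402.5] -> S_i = -7.92*(-2.67)^i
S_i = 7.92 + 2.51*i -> [7.92, 10.43, 12.94, 15.45, 17.96]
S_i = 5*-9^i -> [5, -45, 405, -3645, 32805]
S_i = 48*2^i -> [48, 96, 192, 384, 768]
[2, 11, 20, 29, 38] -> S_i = 2 + 9*i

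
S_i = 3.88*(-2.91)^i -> [3.88, -11.29, 32.86, -95.61, 278.23]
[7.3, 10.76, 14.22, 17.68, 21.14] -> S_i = 7.30 + 3.46*i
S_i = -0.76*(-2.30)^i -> [-0.76, 1.75, -4.02, 9.25, -21.27]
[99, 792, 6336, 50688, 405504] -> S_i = 99*8^i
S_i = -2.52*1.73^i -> [-2.52, -4.36, -7.54, -13.05, -22.57]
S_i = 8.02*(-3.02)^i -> [8.02, -24.22, 73.15, -220.9, 667.12]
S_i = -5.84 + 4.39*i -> [-5.84, -1.45, 2.94, 7.33, 11.72]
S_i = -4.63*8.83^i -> [-4.63, -40.88, -361.0, -3187.59, -28146.46]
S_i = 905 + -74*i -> [905, 831, 757, 683, 609]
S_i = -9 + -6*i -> [-9, -15, -21, -27, -33]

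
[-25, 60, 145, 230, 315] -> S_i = -25 + 85*i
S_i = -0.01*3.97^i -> [-0.01, -0.04, -0.16, -0.63, -2.48]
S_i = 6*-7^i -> [6, -42, 294, -2058, 14406]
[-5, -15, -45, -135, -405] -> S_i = -5*3^i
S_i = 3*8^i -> [3, 24, 192, 1536, 12288]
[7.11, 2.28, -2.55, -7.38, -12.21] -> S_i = 7.11 + -4.83*i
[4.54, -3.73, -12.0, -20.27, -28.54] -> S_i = 4.54 + -8.27*i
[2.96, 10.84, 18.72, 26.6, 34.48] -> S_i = 2.96 + 7.88*i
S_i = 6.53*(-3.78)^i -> [6.53, -24.68, 93.3, -352.69, 1333.15]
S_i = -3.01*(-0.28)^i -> [-3.01, 0.84, -0.24, 0.07, -0.02]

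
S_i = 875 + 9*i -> [875, 884, 893, 902, 911]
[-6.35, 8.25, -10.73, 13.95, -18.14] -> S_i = -6.35*(-1.30)^i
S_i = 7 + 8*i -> [7, 15, 23, 31, 39]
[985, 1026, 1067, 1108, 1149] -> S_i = 985 + 41*i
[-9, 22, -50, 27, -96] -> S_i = Random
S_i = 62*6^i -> [62, 372, 2232, 13392, 80352]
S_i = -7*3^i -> [-7, -21, -63, -189, -567]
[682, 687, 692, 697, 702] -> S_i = 682 + 5*i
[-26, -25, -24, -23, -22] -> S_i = -26 + 1*i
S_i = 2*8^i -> [2, 16, 128, 1024, 8192]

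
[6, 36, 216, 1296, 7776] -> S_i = 6*6^i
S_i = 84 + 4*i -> [84, 88, 92, 96, 100]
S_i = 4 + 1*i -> [4, 5, 6, 7, 8]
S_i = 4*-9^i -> [4, -36, 324, -2916, 26244]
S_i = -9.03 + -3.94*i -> [-9.03, -12.97, -16.91, -20.85, -24.79]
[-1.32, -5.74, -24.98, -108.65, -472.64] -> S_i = -1.32*4.35^i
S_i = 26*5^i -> [26, 130, 650, 3250, 16250]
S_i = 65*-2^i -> [65, -130, 260, -520, 1040]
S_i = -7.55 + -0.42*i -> [-7.55, -7.97, -8.39, -8.81, -9.23]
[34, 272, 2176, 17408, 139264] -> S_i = 34*8^i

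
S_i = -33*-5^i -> [-33, 165, -825, 4125, -20625]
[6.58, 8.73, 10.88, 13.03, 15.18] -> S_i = 6.58 + 2.15*i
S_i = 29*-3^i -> [29, -87, 261, -783, 2349]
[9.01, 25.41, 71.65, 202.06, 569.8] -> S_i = 9.01*2.82^i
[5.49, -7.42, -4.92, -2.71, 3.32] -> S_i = Random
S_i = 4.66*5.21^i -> [4.66, 24.28, 126.49, 659.02, 3433.5]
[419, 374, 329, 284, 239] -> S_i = 419 + -45*i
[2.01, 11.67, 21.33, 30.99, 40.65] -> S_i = 2.01 + 9.66*i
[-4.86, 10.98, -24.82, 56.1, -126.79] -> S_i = -4.86*(-2.26)^i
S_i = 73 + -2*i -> [73, 71, 69, 67, 65]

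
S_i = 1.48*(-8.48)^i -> [1.48, -12.55, 106.43, -902.5, 7653.24]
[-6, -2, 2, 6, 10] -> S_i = -6 + 4*i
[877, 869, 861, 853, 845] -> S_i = 877 + -8*i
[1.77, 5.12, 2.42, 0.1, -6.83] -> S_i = Random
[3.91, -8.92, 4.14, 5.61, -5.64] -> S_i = Random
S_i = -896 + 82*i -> [-896, -814, -732, -650, -568]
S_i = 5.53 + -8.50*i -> [5.53, -2.97, -11.47, -19.97, -28.47]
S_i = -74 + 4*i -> [-74, -70, -66, -62, -58]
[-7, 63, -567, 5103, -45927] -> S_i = -7*-9^i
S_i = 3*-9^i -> [3, -27, 243, -2187, 19683]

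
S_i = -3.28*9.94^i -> [-3.28, -32.6, -324.08, -3221.31, -32019.86]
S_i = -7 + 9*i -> [-7, 2, 11, 20, 29]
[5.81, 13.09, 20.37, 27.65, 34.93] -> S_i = 5.81 + 7.28*i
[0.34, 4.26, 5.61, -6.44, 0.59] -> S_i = Random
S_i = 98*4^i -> [98, 392, 1568, 6272, 25088]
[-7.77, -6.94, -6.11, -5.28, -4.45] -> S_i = -7.77 + 0.83*i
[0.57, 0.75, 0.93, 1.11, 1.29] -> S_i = 0.57 + 0.18*i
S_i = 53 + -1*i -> [53, 52, 51, 50, 49]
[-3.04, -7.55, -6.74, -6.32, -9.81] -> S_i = Random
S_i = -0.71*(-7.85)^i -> [-0.71, 5.57, -43.75, 343.45, -2696.11]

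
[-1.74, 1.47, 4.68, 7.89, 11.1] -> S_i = -1.74 + 3.21*i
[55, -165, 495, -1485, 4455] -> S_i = 55*-3^i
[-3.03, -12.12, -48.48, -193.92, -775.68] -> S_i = -3.03*4.00^i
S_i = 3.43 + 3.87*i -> [3.43, 7.3, 11.17, 15.04, 18.91]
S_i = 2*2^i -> [2, 4, 8, 16, 32]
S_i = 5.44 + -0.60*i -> [5.44, 4.84, 4.24, 3.64, 3.04]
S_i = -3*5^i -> [-3, -15, -75, -375, -1875]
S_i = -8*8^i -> [-8, -64, -512, -4096, -32768]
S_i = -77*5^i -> [-77, -385, -1925, -9625, -48125]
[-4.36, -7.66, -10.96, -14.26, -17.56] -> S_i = -4.36 + -3.30*i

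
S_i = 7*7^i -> [7, 49, 343, 2401, 16807]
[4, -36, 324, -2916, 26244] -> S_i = 4*-9^i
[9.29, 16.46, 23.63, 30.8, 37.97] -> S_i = 9.29 + 7.17*i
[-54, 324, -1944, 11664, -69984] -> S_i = -54*-6^i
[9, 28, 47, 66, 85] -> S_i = 9 + 19*i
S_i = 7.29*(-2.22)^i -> [7.29, -16.18, 35.93, -79.76, 177.07]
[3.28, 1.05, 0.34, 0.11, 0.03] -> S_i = 3.28*0.32^i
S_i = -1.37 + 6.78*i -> [-1.37, 5.41, 12.19, 18.97, 25.75]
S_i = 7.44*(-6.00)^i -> [7.44, -44.64, 267.84, -1607.04, 9642.24]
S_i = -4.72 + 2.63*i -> [-4.72, -2.09, 0.54, 3.17, 5.8]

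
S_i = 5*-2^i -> [5, -10, 20, -40, 80]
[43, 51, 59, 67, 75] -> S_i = 43 + 8*i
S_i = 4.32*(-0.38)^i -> [4.32, -1.64, 0.62, -0.24, 0.09]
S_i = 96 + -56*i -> [96, 40, -16, -72, -128]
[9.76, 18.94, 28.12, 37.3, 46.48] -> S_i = 9.76 + 9.18*i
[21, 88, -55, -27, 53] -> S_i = Random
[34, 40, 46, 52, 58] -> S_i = 34 + 6*i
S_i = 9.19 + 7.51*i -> [9.19, 16.7, 24.21, 31.72, 39.23]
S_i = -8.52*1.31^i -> [-8.52, -11.16, -14.62, -19.15, -25.09]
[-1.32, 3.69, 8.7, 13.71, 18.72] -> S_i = -1.32 + 5.01*i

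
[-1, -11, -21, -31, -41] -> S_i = -1 + -10*i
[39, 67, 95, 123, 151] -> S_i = 39 + 28*i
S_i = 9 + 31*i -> [9, 40, 71, 102, 133]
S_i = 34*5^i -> [34, 170, 850, 4250, 21250]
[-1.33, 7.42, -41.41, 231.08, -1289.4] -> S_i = -1.33*(-5.58)^i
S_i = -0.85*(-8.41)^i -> [-0.85, 7.15, -60.12, 505.6, -4252.09]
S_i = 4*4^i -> [4, 16, 64, 256, 1024]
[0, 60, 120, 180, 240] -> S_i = 0 + 60*i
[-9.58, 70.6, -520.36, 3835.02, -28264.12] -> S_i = -9.58*(-7.37)^i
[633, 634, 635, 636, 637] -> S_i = 633 + 1*i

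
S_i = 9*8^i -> [9, 72, 576, 4608, 36864]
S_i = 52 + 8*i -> [52, 60, 68, 76, 84]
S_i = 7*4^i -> [7, 28, 112, 448, 1792]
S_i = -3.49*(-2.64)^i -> [-3.49, 9.21, -24.32, 64.22, -169.53]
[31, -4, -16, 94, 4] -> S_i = Random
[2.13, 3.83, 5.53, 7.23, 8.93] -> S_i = 2.13 + 1.70*i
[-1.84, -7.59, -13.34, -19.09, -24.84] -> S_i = -1.84 + -5.75*i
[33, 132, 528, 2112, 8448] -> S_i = 33*4^i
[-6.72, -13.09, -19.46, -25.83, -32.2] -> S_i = -6.72 + -6.37*i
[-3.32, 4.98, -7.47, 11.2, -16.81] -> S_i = -3.32*(-1.50)^i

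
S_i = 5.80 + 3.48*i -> [5.8, 9.28, 12.76, 16.24, 19.72]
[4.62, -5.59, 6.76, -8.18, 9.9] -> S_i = 4.62*(-1.21)^i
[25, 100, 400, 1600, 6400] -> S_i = 25*4^i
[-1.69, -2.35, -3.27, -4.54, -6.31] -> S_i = -1.69*1.39^i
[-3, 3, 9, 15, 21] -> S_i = -3 + 6*i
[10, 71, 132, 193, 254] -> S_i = 10 + 61*i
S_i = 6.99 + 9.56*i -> [6.99, 16.55, 26.11, 35.67, 45.23]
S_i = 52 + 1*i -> [52, 53, 54, 55, 56]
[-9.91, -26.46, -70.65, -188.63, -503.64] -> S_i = -9.91*2.67^i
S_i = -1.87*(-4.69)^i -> [-1.87, 8.77, -41.13, 192.91, -904.76]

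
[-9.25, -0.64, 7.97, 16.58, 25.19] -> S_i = -9.25 + 8.61*i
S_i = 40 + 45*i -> [40, 85, 130, 175, 220]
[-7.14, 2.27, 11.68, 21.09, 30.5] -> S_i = -7.14 + 9.41*i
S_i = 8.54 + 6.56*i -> [8.54, 15.1, 21.66, 28.22, 34.78]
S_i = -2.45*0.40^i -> [-2.45, -0.98, -0.39, -0.16, -0.06]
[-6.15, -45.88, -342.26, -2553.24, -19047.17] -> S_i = -6.15*7.46^i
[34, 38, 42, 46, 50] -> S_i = 34 + 4*i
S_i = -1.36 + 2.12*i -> [-1.36, 0.76, 2.88, 5.0, 7.12]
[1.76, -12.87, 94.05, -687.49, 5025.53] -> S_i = 1.76*(-7.31)^i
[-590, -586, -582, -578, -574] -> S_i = -590 + 4*i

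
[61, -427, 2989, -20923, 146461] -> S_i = 61*-7^i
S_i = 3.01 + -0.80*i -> [3.01, 2.21, 1.41, 0.61, -0.19]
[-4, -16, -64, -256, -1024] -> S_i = -4*4^i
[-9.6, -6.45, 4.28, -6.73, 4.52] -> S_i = Random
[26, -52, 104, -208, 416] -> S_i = 26*-2^i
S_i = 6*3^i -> [6, 18, 54, 162, 486]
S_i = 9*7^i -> [9, 63, 441, 3087, 21609]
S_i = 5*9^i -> [5, 45, 405, 3645, 32805]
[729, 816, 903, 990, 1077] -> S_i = 729 + 87*i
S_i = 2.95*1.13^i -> [2.95, 3.33, 3.77, 4.26, 4.81]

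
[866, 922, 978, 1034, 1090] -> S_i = 866 + 56*i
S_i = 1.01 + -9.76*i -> [1.01, -8.75, -18.51, -28.27, -38.03]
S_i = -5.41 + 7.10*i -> [-5.41, 1.69, 8.79, 15.89, 22.99]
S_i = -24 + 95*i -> [-24, 71, 166, 261, 356]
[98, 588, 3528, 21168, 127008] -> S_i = 98*6^i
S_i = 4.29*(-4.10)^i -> [4.29, -17.59, 72.11, -295.67, 1212.25]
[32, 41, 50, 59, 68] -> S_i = 32 + 9*i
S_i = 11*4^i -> [11, 44, 176, 704, 2816]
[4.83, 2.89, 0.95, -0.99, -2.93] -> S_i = 4.83 + -1.94*i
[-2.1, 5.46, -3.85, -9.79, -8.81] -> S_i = Random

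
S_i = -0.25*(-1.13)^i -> [-0.25, 0.28, -0.32, 0.36, -0.41]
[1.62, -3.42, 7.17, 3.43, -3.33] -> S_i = Random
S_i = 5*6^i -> [5, 30, 180, 1080, 6480]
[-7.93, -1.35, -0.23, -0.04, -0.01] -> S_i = -7.93*0.17^i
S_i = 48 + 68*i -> [48, 116, 184, 252, 320]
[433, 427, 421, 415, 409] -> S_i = 433 + -6*i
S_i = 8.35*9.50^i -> [8.35, 79.32, 753.59, 7159.08, 68011.27]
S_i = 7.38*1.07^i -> [7.38, 7.9, 8.45, 9.04, 9.67]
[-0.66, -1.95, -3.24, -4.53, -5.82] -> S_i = -0.66 + -1.29*i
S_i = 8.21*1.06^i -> [8.21, 8.7, 9.22, 9.78, 10.36]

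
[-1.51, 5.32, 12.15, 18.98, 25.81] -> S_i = -1.51 + 6.83*i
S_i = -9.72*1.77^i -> [-9.72, -17.2, -30.45, -53.9, -95.4]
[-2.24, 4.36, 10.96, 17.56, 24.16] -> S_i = -2.24 + 6.60*i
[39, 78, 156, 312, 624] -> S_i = 39*2^i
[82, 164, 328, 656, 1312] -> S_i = 82*2^i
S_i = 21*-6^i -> [21, -126, 756, -4536, 27216]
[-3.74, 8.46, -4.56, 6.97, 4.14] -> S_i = Random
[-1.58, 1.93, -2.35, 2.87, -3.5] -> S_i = -1.58*(-1.22)^i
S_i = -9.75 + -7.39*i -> [-9.75, -17.14, -24.53, -31.92, -39.31]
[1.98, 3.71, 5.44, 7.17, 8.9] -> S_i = 1.98 + 1.73*i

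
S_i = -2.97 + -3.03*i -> [-2.97, -6.0, -9.03, -12.06, -15.09]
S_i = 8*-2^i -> [8, -16, 32, -64, 128]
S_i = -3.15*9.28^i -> [-3.15, -29.23, -271.27, -2517.41, -23361.59]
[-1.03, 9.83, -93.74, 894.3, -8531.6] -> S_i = -1.03*(-9.54)^i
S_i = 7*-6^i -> [7, -42, 252, -1512, 9072]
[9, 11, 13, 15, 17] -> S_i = 9 + 2*i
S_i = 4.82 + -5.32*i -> [4.82, -0.5, -5.82, -11.14, -16.46]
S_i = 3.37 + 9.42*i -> [3.37, 12.79, 22.21, 31.63, 41.05]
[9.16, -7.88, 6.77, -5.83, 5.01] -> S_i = 9.16*(-0.86)^i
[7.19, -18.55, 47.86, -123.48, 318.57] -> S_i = 7.19*(-2.58)^i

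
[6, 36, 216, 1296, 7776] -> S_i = 6*6^i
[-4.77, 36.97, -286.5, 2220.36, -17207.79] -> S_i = -4.77*(-7.75)^i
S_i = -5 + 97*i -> [-5, 92, 189, 286, 383]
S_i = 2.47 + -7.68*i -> [2.47, -5.21, -12.89, -20.57, -28.25]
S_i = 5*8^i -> [5, 40, 320, 2560, 20480]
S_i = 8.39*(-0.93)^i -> [8.39, -7.8, 7.26, -6.75, 6.28]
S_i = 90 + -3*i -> [90, 87, 84, 81, 78]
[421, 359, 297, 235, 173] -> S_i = 421 + -62*i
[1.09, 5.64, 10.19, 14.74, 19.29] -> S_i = 1.09 + 4.55*i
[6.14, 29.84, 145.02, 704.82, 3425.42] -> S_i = 6.14*4.86^i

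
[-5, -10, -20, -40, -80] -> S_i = -5*2^i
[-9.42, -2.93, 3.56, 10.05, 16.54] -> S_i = -9.42 + 6.49*i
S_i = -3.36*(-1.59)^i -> [-3.36, 5.34, -8.49, 13.51, -21.47]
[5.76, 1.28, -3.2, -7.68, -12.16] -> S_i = 5.76 + -4.48*i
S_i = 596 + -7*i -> [596, 589, 582, 575, 568]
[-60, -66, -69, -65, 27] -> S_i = Random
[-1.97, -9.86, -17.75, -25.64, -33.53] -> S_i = -1.97 + -7.89*i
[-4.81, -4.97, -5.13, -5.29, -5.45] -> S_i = -4.81 + -0.16*i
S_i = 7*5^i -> [7, 35, 175, 875, 4375]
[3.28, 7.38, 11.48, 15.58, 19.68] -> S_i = 3.28 + 4.10*i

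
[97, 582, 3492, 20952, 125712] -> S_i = 97*6^i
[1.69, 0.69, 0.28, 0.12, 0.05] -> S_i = 1.69*0.41^i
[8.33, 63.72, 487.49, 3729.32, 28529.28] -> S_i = 8.33*7.65^i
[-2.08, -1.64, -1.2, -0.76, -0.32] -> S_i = -2.08 + 0.44*i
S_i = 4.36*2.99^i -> [4.36, 13.04, 38.98, 116.55, 348.47]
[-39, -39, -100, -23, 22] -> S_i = Random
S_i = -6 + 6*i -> [-6, 0, 6, 12, 18]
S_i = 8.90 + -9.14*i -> [8.9, -0.24, -9.38, -18.52, -27.66]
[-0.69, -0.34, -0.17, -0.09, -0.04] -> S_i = -0.69*0.50^i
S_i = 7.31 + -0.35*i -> [7.31, 6.96, 6.61, 6.26, 5.91]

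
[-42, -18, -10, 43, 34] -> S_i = Random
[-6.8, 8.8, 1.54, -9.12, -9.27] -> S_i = Random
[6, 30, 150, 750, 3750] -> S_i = 6*5^i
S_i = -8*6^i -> [-8, -48, -288, -1728, -10368]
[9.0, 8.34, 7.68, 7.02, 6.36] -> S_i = 9.00 + -0.66*i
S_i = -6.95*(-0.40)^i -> [-6.95, 2.78, -1.11, 0.44, -0.18]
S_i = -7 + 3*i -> [-7, -4, -1, 2, 5]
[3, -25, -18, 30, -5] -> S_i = Random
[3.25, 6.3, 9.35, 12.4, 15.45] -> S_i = 3.25 + 3.05*i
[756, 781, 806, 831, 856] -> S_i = 756 + 25*i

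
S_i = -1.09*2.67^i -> [-1.09, -2.91, -7.77, -20.75, -55.4]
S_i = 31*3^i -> [31, 93, 279, 837, 2511]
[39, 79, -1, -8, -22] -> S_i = Random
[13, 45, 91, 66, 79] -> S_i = Random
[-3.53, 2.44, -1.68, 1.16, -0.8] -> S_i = -3.53*(-0.69)^i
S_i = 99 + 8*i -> [99, 107, 115, 123, 131]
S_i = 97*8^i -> [97, 776, 6208, 49664, 397312]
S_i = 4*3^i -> [4, 12, 36, 108, 324]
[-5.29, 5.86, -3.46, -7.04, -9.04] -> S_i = Random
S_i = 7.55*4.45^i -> [7.55, 33.6, 149.51, 665.31, 2960.65]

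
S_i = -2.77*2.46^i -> [-2.77, -6.81, -16.76, -41.24, -101.44]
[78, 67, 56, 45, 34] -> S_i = 78 + -11*i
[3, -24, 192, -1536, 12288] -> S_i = 3*-8^i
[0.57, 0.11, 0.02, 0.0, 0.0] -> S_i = 0.57*0.19^i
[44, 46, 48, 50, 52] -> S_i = 44 + 2*i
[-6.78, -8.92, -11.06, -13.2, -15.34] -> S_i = -6.78 + -2.14*i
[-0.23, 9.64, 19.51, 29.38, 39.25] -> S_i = -0.23 + 9.87*i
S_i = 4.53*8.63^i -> [4.53, 39.09, 337.38, 2911.59, 25127.04]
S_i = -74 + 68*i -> [-74, -6, 62, 130, 198]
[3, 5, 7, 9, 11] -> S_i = 3 + 2*i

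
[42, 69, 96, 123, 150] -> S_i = 42 + 27*i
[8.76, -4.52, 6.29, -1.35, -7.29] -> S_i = Random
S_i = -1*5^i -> [-1, -5, -25, -125, -625]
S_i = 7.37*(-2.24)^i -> [7.37, -16.51, 36.98, -82.83, 185.55]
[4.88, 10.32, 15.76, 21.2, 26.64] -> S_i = 4.88 + 5.44*i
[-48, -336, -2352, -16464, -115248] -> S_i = -48*7^i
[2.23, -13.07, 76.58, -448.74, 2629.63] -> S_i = 2.23*(-5.86)^i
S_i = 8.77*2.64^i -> [8.77, 23.15, 61.12, 161.37, 426.01]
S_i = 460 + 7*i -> [460, 467, 474, 481, 488]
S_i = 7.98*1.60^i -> [7.98, 12.77, 20.43, 32.69, 52.3]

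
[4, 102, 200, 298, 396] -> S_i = 4 + 98*i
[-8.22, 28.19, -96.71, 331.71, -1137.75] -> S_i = -8.22*(-3.43)^i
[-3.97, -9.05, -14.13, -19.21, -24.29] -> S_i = -3.97 + -5.08*i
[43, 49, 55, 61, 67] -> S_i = 43 + 6*i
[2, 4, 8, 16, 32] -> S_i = 2*2^i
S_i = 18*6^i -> [18, 108, 648, 3888, 23328]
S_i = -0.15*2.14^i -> [-0.15, -0.32, -0.69, -1.47, -3.15]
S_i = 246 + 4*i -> [246, 250, 254, 258, 262]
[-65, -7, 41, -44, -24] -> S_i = Random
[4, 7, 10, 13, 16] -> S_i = 4 + 3*i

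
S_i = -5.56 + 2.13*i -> [-5.56, -3.43, -1.3, 0.83, 2.96]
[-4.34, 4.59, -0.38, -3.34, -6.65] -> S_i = Random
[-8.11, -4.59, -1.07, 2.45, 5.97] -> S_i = -8.11 + 3.52*i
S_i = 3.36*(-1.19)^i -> [3.36, -4.0, 4.76, -5.66, 6.74]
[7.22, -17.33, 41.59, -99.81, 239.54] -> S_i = 7.22*(-2.40)^i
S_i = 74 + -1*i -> [74, 73, 72, 71, 70]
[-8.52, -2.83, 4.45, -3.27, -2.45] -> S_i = Random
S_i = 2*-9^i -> [2, -18, 162, -1458, 13122]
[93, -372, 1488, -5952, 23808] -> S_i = 93*-4^i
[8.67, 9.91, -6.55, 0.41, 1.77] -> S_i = Random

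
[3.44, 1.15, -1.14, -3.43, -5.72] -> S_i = 3.44 + -2.29*i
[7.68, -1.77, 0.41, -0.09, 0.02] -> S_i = 7.68*(-0.23)^i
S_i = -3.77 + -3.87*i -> [-3.77, -7.64, -11.51, -15.38, -19.25]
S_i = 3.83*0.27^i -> [3.83, 1.03, 0.28, 0.08, 0.02]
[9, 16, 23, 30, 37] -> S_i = 9 + 7*i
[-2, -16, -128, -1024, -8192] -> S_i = -2*8^i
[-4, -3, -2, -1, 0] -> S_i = -4 + 1*i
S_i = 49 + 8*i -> [49, 57, 65, 73, 81]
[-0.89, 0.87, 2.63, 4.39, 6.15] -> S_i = -0.89 + 1.76*i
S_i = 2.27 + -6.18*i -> [2.27, -3.91, -10.09, -16.27, -22.45]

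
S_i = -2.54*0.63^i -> [-2.54, -1.6, -1.01, -0.64, -0.4]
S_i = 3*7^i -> [3, 21, 147, 1029, 7203]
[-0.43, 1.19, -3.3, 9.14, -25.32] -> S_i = -0.43*(-2.77)^i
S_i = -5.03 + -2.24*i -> [-5.03, -7.27, -9.51, -11.75, -13.99]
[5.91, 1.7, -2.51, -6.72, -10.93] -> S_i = 5.91 + -4.21*i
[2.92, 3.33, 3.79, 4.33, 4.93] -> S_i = 2.92*1.14^i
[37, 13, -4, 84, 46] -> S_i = Random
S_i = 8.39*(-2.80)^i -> [8.39, -23.49, 65.78, -184.18, 515.7]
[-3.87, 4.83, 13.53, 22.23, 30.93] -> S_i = -3.87 + 8.70*i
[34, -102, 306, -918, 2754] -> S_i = 34*-3^i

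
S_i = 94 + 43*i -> [94, 137, 180, 223, 266]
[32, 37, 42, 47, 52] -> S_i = 32 + 5*i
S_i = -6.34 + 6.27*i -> [-6.34, -0.07, 6.2, 12.47, 18.74]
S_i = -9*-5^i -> [-9, 45, -225, 1125, -5625]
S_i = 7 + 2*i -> [7, 9, 11, 13, 15]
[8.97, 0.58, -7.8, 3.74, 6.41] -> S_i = Random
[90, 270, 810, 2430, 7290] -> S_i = 90*3^i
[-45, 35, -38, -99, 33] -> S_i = Random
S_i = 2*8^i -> [2, 16, 128, 1024, 8192]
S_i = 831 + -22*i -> [831, 809, 787, 765, 743]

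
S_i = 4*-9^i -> [4, -36, 324, -2916, 26244]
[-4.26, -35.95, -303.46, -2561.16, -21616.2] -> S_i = -4.26*8.44^i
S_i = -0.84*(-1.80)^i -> [-0.84, 1.51, -2.72, 4.9, -8.82]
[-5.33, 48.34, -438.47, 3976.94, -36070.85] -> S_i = -5.33*(-9.07)^i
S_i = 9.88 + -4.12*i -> [9.88, 5.76, 1.64, -2.48, -6.6]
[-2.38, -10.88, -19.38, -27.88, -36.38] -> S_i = -2.38 + -8.50*i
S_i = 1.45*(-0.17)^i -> [1.45, -0.25, 0.04, -0.01, 0.0]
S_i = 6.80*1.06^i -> [6.8, 7.21, 7.64, 8.1, 8.58]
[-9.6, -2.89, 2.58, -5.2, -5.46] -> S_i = Random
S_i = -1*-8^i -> [-1, 8, -64, 512, -4096]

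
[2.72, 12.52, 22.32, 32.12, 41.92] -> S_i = 2.72 + 9.80*i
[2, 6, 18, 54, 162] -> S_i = 2*3^i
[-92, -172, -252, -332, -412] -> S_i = -92 + -80*i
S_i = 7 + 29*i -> [7, 36, 65, 94, 123]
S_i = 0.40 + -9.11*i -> [0.4, -8.71, -17.82, -26.93, -36.04]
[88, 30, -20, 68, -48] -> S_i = Random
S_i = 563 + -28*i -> [563, 535, 507, 479, 451]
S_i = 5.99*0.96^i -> [5.99, 5.75, 5.52, 5.3, 5.09]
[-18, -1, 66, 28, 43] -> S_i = Random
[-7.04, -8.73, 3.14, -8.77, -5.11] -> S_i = Random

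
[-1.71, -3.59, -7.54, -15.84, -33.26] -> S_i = -1.71*2.10^i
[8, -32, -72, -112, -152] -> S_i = 8 + -40*i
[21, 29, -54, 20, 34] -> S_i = Random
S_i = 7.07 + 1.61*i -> [7.07, 8.68, 10.29, 11.9, 13.51]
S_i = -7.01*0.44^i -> [-7.01, -3.08, -1.36, -0.6, -0.26]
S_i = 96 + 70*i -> [96, 166, 236, 306, 376]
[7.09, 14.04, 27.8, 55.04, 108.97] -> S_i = 7.09*1.98^i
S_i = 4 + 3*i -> [4, 7, 10, 13, 16]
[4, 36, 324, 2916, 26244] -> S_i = 4*9^i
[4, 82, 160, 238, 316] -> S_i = 4 + 78*i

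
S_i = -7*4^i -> [-7, -28, -112, -448, -1792]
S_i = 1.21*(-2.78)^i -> [1.21, -3.36, 9.35, -26.0, 72.27]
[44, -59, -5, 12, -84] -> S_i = Random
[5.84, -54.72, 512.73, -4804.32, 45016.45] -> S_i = 5.84*(-9.37)^i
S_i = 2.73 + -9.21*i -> [2.73, -6.48, -15.69, -24.9, -34.11]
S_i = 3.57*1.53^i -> [3.57, 5.46, 8.36, 12.79, 19.56]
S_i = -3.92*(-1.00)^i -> [-3.92, 3.92, -3.92, 3.92, -3.92]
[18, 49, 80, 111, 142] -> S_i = 18 + 31*i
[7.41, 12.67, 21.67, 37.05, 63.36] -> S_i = 7.41*1.71^i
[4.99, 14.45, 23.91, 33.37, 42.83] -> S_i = 4.99 + 9.46*i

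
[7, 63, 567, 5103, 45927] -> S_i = 7*9^i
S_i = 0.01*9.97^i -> [0.01, 0.1, 0.99, 9.91, 98.81]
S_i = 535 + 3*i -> [535, 538, 541, 544, 547]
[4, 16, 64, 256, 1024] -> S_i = 4*4^i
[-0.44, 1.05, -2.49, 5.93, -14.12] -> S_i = -0.44*(-2.38)^i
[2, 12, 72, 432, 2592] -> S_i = 2*6^i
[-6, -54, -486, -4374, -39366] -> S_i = -6*9^i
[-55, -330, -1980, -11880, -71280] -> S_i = -55*6^i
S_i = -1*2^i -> [-1, -2, -4, -8, -16]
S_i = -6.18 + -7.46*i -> [-6.18, -13.64, -21.1, -28.56, -36.02]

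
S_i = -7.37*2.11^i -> [-7.37, -15.55, -32.81, -69.23, -146.08]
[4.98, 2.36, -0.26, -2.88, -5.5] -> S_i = 4.98 + -2.62*i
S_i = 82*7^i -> [82, 574, 4018, 28126, 196882]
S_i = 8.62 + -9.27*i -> [8.62, -0.65, -9.92, -19.19, -28.46]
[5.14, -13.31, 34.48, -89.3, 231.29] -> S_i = 5.14*(-2.59)^i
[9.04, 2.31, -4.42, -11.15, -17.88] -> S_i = 9.04 + -6.73*i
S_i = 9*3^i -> [9, 27, 81, 243, 729]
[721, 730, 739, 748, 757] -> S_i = 721 + 9*i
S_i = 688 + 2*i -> [688, 690, 692, 694, 696]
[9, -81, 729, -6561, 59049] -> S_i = 9*-9^i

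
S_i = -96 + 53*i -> [-96, -43, 10, 63, 116]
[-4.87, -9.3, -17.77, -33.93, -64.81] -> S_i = -4.87*1.91^i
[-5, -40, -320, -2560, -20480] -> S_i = -5*8^i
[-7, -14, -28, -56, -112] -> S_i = -7*2^i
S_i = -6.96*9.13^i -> [-6.96, -63.54, -580.16, -5296.9, -48360.67]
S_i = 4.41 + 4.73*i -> [4.41, 9.14, 13.87, 18.6, 23.33]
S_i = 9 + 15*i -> [9, 24, 39, 54, 69]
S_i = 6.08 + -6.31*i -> [6.08, -0.23, -6.54, -12.85, -19.16]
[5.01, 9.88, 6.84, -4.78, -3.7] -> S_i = Random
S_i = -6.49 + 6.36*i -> [-6.49, -0.13, 6.23, 12.59, 18.95]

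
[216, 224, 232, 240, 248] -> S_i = 216 + 8*i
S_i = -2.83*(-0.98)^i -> [-2.83, 2.77, -2.72, 2.66, -2.61]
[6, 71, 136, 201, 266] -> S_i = 6 + 65*i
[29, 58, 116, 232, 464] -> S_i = 29*2^i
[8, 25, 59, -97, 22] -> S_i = Random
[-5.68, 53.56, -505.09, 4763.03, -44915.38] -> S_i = -5.68*(-9.43)^i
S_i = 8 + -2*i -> [8, 6, 4, 2, 0]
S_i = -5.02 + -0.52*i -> [-5.02, -5.54, -6.06, -6.58, -7.1]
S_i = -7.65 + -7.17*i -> [-7.65, -14.82, -21.99, -29.16, -36.33]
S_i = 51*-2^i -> [51, -102, 204, -408, 816]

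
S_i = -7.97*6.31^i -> [-7.97, -50.29, -317.33, -2002.38, -12635.01]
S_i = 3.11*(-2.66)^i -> [3.11, -8.27, 22.01, -58.53, 155.7]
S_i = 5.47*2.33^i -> [5.47, 12.75, 29.7, 69.19, 161.22]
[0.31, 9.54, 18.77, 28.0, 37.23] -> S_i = 0.31 + 9.23*i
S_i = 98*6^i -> [98, 588, 3528, 21168, 127008]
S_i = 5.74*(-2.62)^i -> [5.74, -15.04, 39.4, -103.23, 270.47]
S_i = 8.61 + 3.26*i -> [8.61, 11.87, 15.13, 18.39, 21.65]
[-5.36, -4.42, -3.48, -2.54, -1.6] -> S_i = -5.36 + 0.94*i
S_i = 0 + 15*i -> [0, 15, 30, 45, 60]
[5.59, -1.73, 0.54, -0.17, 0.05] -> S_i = 5.59*(-0.31)^i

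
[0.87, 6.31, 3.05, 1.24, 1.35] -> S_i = Random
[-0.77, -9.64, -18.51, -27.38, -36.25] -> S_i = -0.77 + -8.87*i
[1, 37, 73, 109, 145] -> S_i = 1 + 36*i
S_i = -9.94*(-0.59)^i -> [-9.94, 5.86, -3.46, 2.04, -1.2]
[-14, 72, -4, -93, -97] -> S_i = Random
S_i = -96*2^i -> [-96, -192, -384, -768, -1536]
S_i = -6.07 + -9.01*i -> [-6.07, -15.08, -24.09, -33.1, -42.11]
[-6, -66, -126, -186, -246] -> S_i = -6 + -60*i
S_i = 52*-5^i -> [52, -260, 1300, -6500, 32500]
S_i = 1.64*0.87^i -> [1.64, 1.43, 1.24, 1.08, 0.94]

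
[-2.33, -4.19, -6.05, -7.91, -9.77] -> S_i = -2.33 + -1.86*i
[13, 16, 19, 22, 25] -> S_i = 13 + 3*i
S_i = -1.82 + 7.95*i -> [-1.82, 6.13, 14.08, 22.03, 29.98]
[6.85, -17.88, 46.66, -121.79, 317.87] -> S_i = 6.85*(-2.61)^i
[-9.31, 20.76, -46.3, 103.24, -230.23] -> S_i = -9.31*(-2.23)^i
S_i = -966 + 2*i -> [-966, -964, -962, -960, -958]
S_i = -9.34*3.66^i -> [-9.34, -34.18, -125.11, -457.92, -1675.99]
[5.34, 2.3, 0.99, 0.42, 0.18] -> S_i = 5.34*0.43^i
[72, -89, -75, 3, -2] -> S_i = Random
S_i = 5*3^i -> [5, 15, 45, 135, 405]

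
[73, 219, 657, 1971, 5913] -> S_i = 73*3^i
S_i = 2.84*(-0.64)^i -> [2.84, -1.82, 1.16, -0.74, 0.48]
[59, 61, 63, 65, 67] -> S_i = 59 + 2*i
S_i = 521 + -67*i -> [521, 454, 387, 320, 253]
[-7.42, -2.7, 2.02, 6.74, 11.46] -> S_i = -7.42 + 4.72*i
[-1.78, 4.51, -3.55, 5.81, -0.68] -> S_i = Random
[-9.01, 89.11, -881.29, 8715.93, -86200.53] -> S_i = -9.01*(-9.89)^i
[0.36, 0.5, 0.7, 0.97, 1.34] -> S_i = 0.36*1.39^i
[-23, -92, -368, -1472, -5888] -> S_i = -23*4^i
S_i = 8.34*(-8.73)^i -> [8.34, -72.81, 635.62, -5548.92, 48442.11]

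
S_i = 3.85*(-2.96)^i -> [3.85, -11.4, 33.73, -99.85, 295.55]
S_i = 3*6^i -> [3, 18, 108, 648, 3888]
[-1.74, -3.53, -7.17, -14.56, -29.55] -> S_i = -1.74*2.03^i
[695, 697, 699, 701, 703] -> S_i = 695 + 2*i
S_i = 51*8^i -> [51, 408, 3264, 26112, 208896]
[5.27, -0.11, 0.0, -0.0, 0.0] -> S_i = 5.27*(-0.02)^i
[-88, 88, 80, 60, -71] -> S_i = Random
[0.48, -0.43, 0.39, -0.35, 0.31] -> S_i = 0.48*(-0.90)^i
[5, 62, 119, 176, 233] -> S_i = 5 + 57*i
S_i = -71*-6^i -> [-71, 426, -2556, 15336, -92016]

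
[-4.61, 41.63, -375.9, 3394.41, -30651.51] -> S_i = -4.61*(-9.03)^i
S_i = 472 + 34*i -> [472, 506, 540, 574, 608]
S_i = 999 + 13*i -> [999, 1012, 1025, 1038, 1051]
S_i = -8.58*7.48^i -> [-8.58, -64.18, -480.05, -3590.81, -26859.24]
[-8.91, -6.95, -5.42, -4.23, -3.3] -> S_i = -8.91*0.78^i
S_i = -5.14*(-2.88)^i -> [-5.14, 14.8, -42.63, 122.78, -353.62]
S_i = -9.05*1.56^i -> [-9.05, -14.12, -22.02, -34.36, -53.6]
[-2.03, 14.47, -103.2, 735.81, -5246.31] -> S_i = -2.03*(-7.13)^i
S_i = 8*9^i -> [8, 72, 648, 5832, 52488]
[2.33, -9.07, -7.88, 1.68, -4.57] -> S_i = Random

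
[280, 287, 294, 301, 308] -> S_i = 280 + 7*i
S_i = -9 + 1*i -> [-9, -8, -7, -6, -5]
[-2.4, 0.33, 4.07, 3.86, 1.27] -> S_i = Random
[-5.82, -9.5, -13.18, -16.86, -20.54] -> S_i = -5.82 + -3.68*i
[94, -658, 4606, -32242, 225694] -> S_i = 94*-7^i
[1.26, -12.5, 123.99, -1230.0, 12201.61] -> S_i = 1.26*(-9.92)^i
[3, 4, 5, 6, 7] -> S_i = 3 + 1*i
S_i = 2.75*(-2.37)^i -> [2.75, -6.52, 15.45, -36.61, 86.76]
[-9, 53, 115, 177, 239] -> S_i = -9 + 62*i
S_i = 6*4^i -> [6, 24, 96, 384, 1536]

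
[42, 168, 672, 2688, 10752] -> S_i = 42*4^i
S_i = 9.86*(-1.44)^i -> [9.86, -14.2, 20.45, -29.44, 42.4]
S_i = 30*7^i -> [30, 210, 1470, 10290, 72030]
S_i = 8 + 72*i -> [8, 80, 152, 224, 296]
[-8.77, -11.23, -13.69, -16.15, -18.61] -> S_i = -8.77 + -2.46*i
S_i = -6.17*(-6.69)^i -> [-6.17, 41.28, -276.15, 1847.41, -12359.18]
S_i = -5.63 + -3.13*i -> [-5.63, -8.76, -11.89, -15.02, -18.15]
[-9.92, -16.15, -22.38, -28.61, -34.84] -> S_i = -9.92 + -6.23*i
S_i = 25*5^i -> [25, 125, 625, 3125, 15625]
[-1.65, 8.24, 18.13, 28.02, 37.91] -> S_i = -1.65 + 9.89*i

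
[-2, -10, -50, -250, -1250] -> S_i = -2*5^i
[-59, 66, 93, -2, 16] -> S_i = Random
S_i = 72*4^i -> [72, 288, 1152, 4608, 18432]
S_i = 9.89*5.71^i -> [9.89, 56.47, 322.45, 1841.22, 10513.34]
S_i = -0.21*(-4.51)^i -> [-0.21, 0.95, -4.27, 19.26, -86.88]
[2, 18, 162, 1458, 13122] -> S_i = 2*9^i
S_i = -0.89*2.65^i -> [-0.89, -2.36, -6.25, -16.56, -43.89]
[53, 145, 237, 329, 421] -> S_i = 53 + 92*i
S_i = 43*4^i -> [43, 172, 688, 2752, 11008]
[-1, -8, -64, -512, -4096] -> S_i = -1*8^i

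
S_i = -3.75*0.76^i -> [-3.75, -2.85, -2.17, -1.65, -1.25]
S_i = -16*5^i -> [-16, -80, -400, -2000, -10000]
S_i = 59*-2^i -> [59, -118, 236, -472, 944]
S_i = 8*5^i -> [8, 40, 200, 1000, 5000]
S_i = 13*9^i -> [13, 117, 1053, 9477, 85293]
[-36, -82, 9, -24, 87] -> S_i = Random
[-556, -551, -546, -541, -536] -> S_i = -556 + 5*i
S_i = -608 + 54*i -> [-608, -554, -500, -446, -392]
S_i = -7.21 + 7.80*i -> [-7.21, 0.59, 8.39, 16.19, 23.99]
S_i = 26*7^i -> [26, 182, 1274, 8918, 62426]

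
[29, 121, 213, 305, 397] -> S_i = 29 + 92*i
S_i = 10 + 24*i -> [10, 34, 58, 82, 106]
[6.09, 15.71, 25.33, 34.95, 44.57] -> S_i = 6.09 + 9.62*i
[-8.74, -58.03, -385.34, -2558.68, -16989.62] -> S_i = -8.74*6.64^i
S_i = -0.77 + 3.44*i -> [-0.77, 2.67, 6.11, 9.55, 12.99]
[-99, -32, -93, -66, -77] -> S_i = Random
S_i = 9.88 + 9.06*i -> [9.88, 18.94, 28.0, 37.06, 46.12]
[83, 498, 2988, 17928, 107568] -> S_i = 83*6^i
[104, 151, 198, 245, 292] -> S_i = 104 + 47*i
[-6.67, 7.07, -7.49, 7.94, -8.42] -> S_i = -6.67*(-1.06)^i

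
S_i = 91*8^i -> [91, 728, 5824, 46592, 372736]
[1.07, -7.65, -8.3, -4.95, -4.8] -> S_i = Random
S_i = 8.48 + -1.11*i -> [8.48, 7.37, 6.26, 5.15, 4.04]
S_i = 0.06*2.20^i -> [0.06, 0.13, 0.29, 0.64, 1.41]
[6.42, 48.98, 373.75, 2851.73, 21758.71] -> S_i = 6.42*7.63^i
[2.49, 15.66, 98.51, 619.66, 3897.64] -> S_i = 2.49*6.29^i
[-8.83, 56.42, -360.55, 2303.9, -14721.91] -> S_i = -8.83*(-6.39)^i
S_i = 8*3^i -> [8, 24, 72, 216, 648]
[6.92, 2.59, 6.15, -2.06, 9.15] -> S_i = Random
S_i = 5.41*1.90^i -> [5.41, 10.28, 19.53, 37.11, 70.5]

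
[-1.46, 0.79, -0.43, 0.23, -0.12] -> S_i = -1.46*(-0.54)^i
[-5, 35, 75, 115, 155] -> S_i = -5 + 40*i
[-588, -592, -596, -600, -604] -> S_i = -588 + -4*i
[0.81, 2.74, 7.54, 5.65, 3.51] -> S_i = Random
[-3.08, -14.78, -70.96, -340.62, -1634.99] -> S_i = -3.08*4.80^i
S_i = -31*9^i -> [-31, -279, -2511, -22599, -203391]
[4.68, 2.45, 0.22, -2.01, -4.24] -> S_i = 4.68 + -2.23*i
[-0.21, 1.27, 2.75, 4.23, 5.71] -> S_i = -0.21 + 1.48*i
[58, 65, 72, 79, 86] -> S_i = 58 + 7*i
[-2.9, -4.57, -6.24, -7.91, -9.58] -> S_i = -2.90 + -1.67*i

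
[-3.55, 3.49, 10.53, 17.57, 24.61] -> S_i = -3.55 + 7.04*i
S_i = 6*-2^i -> [6, -12, 24, -48, 96]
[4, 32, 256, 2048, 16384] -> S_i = 4*8^i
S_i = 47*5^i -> [47, 235, 1175, 5875, 29375]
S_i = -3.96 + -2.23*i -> [-3.96, -6.19, -8.42, -10.65, -12.88]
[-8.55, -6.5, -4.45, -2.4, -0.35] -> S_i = -8.55 + 2.05*i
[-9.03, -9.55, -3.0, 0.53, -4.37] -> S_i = Random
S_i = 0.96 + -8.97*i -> [0.96, -8.01, -16.98, -25.95, -34.92]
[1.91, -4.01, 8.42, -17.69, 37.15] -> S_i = 1.91*(-2.10)^i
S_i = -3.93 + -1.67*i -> [-3.93, -5.6, -7.27, -8.94, -10.61]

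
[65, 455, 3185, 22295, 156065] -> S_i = 65*7^i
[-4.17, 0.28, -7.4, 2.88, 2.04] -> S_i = Random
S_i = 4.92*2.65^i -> [4.92, 13.04, 34.55, 91.56, 242.63]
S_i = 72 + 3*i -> [72, 75, 78, 81, 84]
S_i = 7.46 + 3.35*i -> [7.46, 10.81, 14.16, 17.51, 20.86]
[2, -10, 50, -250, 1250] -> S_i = 2*-5^i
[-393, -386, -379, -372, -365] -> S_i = -393 + 7*i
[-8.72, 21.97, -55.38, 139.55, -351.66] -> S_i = -8.72*(-2.52)^i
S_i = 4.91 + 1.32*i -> [4.91, 6.23, 7.55, 8.87, 10.19]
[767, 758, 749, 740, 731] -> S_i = 767 + -9*i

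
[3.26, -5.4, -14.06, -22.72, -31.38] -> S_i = 3.26 + -8.66*i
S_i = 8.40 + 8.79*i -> [8.4, 17.19, 25.98, 34.77, 43.56]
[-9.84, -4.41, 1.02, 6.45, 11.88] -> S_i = -9.84 + 5.43*i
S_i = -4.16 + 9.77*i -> [-4.16, 5.61, 15.38, 25.15, 34.92]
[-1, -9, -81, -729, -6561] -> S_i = -1*9^i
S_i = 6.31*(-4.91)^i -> [6.31, -30.98, 152.12, -746.92, 3667.38]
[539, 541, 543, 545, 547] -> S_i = 539 + 2*i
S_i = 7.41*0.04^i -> [7.41, 0.3, 0.01, 0.0, 0.0]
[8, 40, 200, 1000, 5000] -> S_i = 8*5^i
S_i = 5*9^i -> [5, 45, 405, 3645, 32805]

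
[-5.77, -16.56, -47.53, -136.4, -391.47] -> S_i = -5.77*2.87^i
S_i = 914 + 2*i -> [914, 916, 918, 920, 922]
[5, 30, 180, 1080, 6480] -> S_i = 5*6^i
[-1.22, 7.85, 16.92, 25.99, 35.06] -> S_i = -1.22 + 9.07*i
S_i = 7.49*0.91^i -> [7.49, 6.82, 6.2, 5.64, 5.14]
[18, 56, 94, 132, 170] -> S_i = 18 + 38*i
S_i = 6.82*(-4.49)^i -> [6.82, -30.62, 137.49, -617.34, 2771.85]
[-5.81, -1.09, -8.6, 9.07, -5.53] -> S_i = Random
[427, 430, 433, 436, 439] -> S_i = 427 + 3*i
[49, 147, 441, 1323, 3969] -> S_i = 49*3^i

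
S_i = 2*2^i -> [2, 4, 8, 16, 32]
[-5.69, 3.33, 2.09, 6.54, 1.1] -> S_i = Random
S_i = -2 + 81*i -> [-2, 79, 160, 241, 322]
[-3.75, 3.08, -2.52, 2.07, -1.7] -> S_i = -3.75*(-0.82)^i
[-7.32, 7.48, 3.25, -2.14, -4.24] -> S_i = Random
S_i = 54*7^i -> [54, 378, 2646, 18522, 129654]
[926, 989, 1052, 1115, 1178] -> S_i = 926 + 63*i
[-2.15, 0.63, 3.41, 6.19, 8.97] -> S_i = -2.15 + 2.78*i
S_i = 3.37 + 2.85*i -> [3.37, 6.22, 9.07, 11.92, 14.77]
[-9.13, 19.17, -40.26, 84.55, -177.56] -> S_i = -9.13*(-2.10)^i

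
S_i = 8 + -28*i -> [8, -20, -48, -76, -104]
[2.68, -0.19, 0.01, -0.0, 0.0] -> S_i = 2.68*(-0.07)^i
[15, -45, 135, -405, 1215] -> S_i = 15*-3^i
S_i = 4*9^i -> [4, 36, 324, 2916, 26244]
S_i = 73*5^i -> [73, 365, 1825, 9125, 45625]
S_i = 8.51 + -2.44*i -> [8.51, 6.07, 3.63, 1.19, -1.25]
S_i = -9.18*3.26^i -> [-9.18, -29.93, -97.56, -318.05, -1036.84]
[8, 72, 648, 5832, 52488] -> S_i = 8*9^i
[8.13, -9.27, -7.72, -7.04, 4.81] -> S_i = Random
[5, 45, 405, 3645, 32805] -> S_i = 5*9^i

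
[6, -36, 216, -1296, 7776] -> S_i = 6*-6^i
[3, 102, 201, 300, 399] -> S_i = 3 + 99*i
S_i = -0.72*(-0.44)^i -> [-0.72, 0.32, -0.14, 0.06, -0.03]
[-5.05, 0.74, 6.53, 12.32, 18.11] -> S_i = -5.05 + 5.79*i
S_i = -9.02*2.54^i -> [-9.02, -22.91, -58.19, -147.81, -375.44]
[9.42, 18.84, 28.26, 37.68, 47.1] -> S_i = 9.42 + 9.42*i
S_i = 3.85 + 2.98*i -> [3.85, 6.83, 9.81, 12.79, 15.77]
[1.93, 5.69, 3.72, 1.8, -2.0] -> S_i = Random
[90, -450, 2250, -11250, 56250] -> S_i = 90*-5^i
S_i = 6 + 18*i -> [6, 24, 42, 60, 78]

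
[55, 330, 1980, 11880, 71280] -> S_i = 55*6^i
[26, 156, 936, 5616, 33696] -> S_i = 26*6^i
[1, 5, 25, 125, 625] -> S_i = 1*5^i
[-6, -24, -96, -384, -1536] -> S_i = -6*4^i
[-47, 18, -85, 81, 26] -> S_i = Random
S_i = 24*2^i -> [24, 48, 96, 192, 384]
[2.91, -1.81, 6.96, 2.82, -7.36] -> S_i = Random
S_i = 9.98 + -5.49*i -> [9.98, 4.49, -1.0, -6.49, -11.98]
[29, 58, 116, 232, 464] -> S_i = 29*2^i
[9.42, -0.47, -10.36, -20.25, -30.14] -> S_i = 9.42 + -9.89*i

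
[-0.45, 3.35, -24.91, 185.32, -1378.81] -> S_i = -0.45*(-7.44)^i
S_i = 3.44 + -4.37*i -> [3.44, -0.93, -5.3, -9.67, -14.04]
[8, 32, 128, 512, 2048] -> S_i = 8*4^i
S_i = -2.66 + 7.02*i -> [-2.66, 4.36, 11.38, 18.4, 25.42]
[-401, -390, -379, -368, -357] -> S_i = -401 + 11*i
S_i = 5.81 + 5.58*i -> [5.81, 11.39, 16.97, 22.55, 28.13]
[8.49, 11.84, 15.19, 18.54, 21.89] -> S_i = 8.49 + 3.35*i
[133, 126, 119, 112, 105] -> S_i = 133 + -7*i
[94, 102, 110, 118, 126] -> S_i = 94 + 8*i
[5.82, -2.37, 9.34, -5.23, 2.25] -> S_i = Random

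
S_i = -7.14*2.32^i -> [-7.14, -16.56, -38.43, -89.16, -206.85]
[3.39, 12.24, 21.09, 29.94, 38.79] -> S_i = 3.39 + 8.85*i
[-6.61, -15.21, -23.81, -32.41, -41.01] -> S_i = -6.61 + -8.60*i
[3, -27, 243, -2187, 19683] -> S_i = 3*-9^i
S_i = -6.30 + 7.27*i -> [-6.3, 0.97, 8.24, 15.51, 22.78]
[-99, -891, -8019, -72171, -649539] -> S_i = -99*9^i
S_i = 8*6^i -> [8, 48, 288, 1728, 10368]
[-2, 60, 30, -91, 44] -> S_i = Random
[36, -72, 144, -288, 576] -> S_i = 36*-2^i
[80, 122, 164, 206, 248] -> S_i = 80 + 42*i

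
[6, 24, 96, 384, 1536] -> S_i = 6*4^i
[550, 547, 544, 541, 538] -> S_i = 550 + -3*i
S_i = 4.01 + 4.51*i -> [4.01, 8.52, 13.03, 17.54, 22.05]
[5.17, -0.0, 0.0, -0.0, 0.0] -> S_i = 5.17*-0.00^i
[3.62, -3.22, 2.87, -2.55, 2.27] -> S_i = 3.62*(-0.89)^i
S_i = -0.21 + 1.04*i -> [-0.21, 0.83, 1.87, 2.91, 3.95]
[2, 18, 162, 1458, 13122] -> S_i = 2*9^i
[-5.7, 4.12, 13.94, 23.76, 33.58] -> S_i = -5.70 + 9.82*i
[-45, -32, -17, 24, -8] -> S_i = Random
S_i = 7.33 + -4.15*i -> [7.33, 3.18, -0.97, -5.12, -9.27]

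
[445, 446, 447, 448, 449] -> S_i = 445 + 1*i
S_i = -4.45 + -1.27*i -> [-4.45, -5.72, -6.99, -8.26, -9.53]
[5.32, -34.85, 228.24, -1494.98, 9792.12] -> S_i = 5.32*(-6.55)^i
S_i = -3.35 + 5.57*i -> [-3.35, 2.22, 7.79, 13.36, 18.93]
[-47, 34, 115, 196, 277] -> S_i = -47 + 81*i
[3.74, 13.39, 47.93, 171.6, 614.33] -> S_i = 3.74*3.58^i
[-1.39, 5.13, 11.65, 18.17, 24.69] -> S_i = -1.39 + 6.52*i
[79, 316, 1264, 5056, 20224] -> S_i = 79*4^i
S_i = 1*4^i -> [1, 4, 16, 64, 256]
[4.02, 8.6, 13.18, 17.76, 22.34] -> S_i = 4.02 + 4.58*i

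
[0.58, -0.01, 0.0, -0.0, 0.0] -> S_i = 0.58*(-0.02)^i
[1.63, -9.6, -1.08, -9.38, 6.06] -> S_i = Random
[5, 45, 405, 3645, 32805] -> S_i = 5*9^i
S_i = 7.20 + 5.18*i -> [7.2, 12.38, 17.56, 22.74, 27.92]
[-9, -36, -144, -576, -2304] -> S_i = -9*4^i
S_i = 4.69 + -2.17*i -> [4.69, 2.52, 0.35, -1.82, -3.99]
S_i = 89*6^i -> [89, 534, 3204, 19224, 115344]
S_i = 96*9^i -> [96, 864, 7776, 69984, 629856]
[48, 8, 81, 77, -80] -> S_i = Random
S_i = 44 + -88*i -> [44, -44, -132, -220, -308]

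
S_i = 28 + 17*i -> [28, 45, 62, 79, 96]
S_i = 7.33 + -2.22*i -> [7.33, 5.11, 2.89, 0.67, -1.55]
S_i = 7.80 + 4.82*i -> [7.8, 12.62, 17.44, 22.26, 27.08]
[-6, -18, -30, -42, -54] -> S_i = -6 + -12*i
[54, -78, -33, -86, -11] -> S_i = Random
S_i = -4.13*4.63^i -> [-4.13, -19.12, -88.53, -409.91, -1897.9]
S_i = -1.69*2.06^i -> [-1.69, -3.48, -7.17, -14.77, -30.43]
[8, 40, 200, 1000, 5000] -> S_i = 8*5^i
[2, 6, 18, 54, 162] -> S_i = 2*3^i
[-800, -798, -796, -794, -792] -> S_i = -800 + 2*i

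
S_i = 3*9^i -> [3, 27, 243, 2187, 19683]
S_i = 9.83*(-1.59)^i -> [9.83, -15.63, 24.85, -39.51, 62.83]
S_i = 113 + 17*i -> [113, 130, 147, 164, 181]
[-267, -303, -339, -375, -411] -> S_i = -267 + -36*i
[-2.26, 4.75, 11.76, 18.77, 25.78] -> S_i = -2.26 + 7.01*i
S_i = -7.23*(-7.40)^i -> [-7.23, 53.5, -395.91, 2929.77, -21680.29]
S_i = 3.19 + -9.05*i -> [3.19, -5.86, -14.91, -23.96, -33.01]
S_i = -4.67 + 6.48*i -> [-4.67, 1.81, 8.29, 14.77, 21.25]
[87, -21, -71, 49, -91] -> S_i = Random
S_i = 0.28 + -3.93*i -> [0.28, -3.65, -7.58, -11.51, -15.44]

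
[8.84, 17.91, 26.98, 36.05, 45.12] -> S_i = 8.84 + 9.07*i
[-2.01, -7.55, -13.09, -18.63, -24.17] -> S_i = -2.01 + -5.54*i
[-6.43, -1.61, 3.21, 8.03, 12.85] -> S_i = -6.43 + 4.82*i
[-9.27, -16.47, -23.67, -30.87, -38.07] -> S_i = -9.27 + -7.20*i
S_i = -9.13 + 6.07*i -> [-9.13, -3.06, 3.01, 9.08, 15.15]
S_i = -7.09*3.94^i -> [-7.09, -27.93, -110.06, -433.65, -1708.56]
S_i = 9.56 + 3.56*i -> [9.56, 13.12, 16.68, 20.24, 23.8]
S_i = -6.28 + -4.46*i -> [-6.28, -10.74, -15.2, -19.66, -24.12]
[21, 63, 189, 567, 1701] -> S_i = 21*3^i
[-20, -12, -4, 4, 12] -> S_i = -20 + 8*i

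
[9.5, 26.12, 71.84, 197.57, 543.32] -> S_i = 9.50*2.75^i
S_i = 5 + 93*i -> [5, 98, 191, 284, 377]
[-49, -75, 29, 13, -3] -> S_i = Random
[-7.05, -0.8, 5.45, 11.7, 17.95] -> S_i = -7.05 + 6.25*i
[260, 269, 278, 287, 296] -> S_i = 260 + 9*i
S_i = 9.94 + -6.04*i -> [9.94, 3.9, -2.14, -8.18, -14.22]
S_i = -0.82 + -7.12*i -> [-0.82, -7.94, -15.06, -22.18, -29.3]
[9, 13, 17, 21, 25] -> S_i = 9 + 4*i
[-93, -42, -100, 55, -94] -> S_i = Random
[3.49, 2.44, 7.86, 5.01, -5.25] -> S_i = Random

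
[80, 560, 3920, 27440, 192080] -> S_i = 80*7^i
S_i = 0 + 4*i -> [0, 4, 8, 12, 16]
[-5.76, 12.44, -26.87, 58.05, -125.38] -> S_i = -5.76*(-2.16)^i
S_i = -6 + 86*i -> [-6, 80, 166, 252, 338]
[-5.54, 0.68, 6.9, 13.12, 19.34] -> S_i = -5.54 + 6.22*i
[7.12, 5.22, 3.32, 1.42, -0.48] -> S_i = 7.12 + -1.90*i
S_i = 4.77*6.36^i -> [4.77, 30.34, 192.94, 1227.13, 7804.53]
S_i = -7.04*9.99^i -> [-7.04, -70.33, -702.59, -7018.9, -70118.82]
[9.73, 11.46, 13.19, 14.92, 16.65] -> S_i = 9.73 + 1.73*i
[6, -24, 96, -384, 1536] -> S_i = 6*-4^i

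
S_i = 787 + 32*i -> [787, 819, 851, 883, 915]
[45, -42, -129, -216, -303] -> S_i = 45 + -87*i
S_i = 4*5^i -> [4, 20, 100, 500, 2500]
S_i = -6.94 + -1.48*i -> [-6.94, -8.42, -9.9, -11.38, -12.86]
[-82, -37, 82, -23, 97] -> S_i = Random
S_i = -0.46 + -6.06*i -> [-0.46, -6.52, -12.58, -18.64, -24.7]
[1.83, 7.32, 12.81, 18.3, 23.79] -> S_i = 1.83 + 5.49*i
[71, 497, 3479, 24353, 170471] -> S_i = 71*7^i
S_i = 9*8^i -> [9, 72, 576, 4608, 36864]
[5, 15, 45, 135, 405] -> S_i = 5*3^i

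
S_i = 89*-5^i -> [89, -445, 2225, -11125, 55625]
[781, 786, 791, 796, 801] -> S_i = 781 + 5*i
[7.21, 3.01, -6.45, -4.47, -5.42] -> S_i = Random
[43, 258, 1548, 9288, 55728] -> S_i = 43*6^i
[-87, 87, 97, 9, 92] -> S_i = Random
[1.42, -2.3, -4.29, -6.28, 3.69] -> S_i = Random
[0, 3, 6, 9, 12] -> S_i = 0 + 3*i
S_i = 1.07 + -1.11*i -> [1.07, -0.04, -1.15, -2.26, -3.37]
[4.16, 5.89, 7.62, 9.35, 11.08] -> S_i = 4.16 + 1.73*i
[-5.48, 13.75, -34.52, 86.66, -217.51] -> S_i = -5.48*(-2.51)^i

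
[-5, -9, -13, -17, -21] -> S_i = -5 + -4*i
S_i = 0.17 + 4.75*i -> [0.17, 4.92, 9.67, 14.42, 19.17]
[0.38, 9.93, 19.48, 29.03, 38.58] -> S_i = 0.38 + 9.55*i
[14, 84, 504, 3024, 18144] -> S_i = 14*6^i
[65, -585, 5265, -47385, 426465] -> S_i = 65*-9^i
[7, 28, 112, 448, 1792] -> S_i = 7*4^i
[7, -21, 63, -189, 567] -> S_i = 7*-3^i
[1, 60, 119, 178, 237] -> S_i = 1 + 59*i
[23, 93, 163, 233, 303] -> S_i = 23 + 70*i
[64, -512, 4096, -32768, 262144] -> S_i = 64*-8^i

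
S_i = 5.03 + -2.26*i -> [5.03, 2.77, 0.51, -1.75, -4.01]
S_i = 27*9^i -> [27, 243, 2187, 19683, 177147]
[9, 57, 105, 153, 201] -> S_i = 9 + 48*i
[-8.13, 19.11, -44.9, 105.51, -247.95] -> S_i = -8.13*(-2.35)^i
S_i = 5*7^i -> [5, 35, 245, 1715, 12005]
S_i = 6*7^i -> [6, 42, 294, 2058, 14406]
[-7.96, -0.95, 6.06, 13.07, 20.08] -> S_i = -7.96 + 7.01*i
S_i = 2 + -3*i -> [2, -1, -4, -7, -10]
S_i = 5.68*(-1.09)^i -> [5.68, -6.19, 6.75, -7.36, 8.02]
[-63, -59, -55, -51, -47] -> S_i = -63 + 4*i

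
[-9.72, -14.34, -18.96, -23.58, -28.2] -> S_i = -9.72 + -4.62*i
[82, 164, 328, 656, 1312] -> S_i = 82*2^i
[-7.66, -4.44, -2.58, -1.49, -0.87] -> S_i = -7.66*0.58^i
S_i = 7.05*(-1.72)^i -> [7.05, -12.13, 20.86, -35.87, 61.7]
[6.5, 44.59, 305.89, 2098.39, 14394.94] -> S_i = 6.50*6.86^i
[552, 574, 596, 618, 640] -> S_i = 552 + 22*i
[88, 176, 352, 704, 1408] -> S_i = 88*2^i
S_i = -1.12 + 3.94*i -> [-1.12, 2.82, 6.76, 10.7, 14.64]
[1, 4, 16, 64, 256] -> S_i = 1*4^i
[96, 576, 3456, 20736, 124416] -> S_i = 96*6^i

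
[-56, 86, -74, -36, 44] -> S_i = Random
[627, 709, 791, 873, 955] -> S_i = 627 + 82*i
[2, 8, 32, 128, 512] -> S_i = 2*4^i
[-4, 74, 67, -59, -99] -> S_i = Random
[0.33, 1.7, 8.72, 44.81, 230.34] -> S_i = 0.33*5.14^i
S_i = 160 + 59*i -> [160, 219, 278, 337, 396]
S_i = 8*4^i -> [8, 32, 128, 512, 2048]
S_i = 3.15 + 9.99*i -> [3.15, 13.14, 23.13, 33.12, 43.11]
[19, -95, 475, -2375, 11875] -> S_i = 19*-5^i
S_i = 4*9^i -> [4, 36, 324, 2916, 26244]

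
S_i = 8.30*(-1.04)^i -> [8.3, -8.63, 8.98, -9.34, 9.71]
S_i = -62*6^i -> [-62, -372, -2232, -13392, -80352]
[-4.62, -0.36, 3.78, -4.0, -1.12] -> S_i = Random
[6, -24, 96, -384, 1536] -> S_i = 6*-4^i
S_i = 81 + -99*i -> [81, -18, -117, -216, -315]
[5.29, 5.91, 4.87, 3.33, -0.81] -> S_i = Random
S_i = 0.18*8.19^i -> [0.18, 1.47, 12.07, 98.88, 809.86]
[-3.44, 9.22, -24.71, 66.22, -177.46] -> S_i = -3.44*(-2.68)^i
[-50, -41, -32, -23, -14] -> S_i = -50 + 9*i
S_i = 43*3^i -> [43, 129, 387, 1161, 3483]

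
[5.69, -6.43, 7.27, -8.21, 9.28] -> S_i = 5.69*(-1.13)^i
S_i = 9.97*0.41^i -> [9.97, 4.09, 1.68, 0.69, 0.28]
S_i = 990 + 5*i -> [990, 995, 1000, 1005, 1010]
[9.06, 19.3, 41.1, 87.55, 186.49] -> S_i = 9.06*2.13^i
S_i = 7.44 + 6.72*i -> [7.44, 14.16, 20.88, 27.6, 34.32]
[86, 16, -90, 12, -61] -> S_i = Random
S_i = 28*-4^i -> [28, -112, 448, -1792, 7168]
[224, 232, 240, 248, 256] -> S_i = 224 + 8*i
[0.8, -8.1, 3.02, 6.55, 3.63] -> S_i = Random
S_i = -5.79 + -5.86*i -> [-5.79, -11.65, -17.51, -23.37, -29.23]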